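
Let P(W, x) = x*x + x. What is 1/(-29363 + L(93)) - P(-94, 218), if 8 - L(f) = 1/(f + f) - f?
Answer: -259846959072/5442733 ≈ -47742.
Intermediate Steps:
P(W, x) = x + x**2 (P(W, x) = x**2 + x = x + x**2)
L(f) = 8 + f - 1/(2*f) (L(f) = 8 - (1/(f + f) - f) = 8 - (1/(2*f) - f) = 8 + (f - 1/(2*f)) = 8 + f - 1/(2*f))
1/(-29363 + L(93)) - P(-94, 218) = 1/(-29363 + (8 + 93 - 1/2/93)) - 218*(1 + 218) = 1/(-29363 + (8 + 93 - 1/2*1/93)) - 218*219 = 1/(-29363 + (8 + 93 - 1/186)) - 1*47742 = 1/(-29363 + 18785/186) - 47742 = 1/(-5442733/186) - 47742 = -186/5442733 - 47742 = -259846959072/5442733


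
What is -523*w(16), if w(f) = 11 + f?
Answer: -14121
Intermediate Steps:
-523*w(16) = -523*(11 + 16) = -523*27 = -14121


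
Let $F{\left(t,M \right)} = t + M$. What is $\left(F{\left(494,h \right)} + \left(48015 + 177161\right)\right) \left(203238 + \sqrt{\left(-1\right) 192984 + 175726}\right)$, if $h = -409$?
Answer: $45781595118 + 225261 i \sqrt{17258} \approx 4.5782 \cdot 10^{10} + 2.9592 \cdot 10^{7} i$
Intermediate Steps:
$F{\left(t,M \right)} = M + t$
$\left(F{\left(494,h \right)} + \left(48015 + 177161\right)\right) \left(203238 + \sqrt{\left(-1\right) 192984 + 175726}\right) = \left(\left(-409 + 494\right) + \left(48015 + 177161\right)\right) \left(203238 + \sqrt{\left(-1\right) 192984 + 175726}\right) = \left(85 + 225176\right) \left(203238 + \sqrt{-192984 + 175726}\right) = 225261 \left(203238 + \sqrt{-17258}\right) = 225261 \left(203238 + i \sqrt{17258}\right) = 45781595118 + 225261 i \sqrt{17258}$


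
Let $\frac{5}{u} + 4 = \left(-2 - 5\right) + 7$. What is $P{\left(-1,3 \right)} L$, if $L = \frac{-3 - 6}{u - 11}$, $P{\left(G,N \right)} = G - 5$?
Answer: $- \frac{216}{49} \approx -4.4082$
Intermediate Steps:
$u = - \frac{5}{4}$ ($u = \frac{5}{-4 + \left(\left(-2 - 5\right) + 7\right)} = \frac{5}{-4 + \left(-7 + 7\right)} = \frac{5}{-4 + 0} = \frac{5}{-4} = 5 \left(- \frac{1}{4}\right) = - \frac{5}{4} \approx -1.25$)
$P{\left(G,N \right)} = -5 + G$ ($P{\left(G,N \right)} = G - 5 = -5 + G$)
$L = \frac{36}{49}$ ($L = \frac{-3 - 6}{- \frac{5}{4} - 11} = - \frac{9}{- \frac{49}{4}} = \left(-9\right) \left(- \frac{4}{49}\right) = \frac{36}{49} \approx 0.73469$)
$P{\left(-1,3 \right)} L = \left(-5 - 1\right) \frac{36}{49} = \left(-6\right) \frac{36}{49} = - \frac{216}{49}$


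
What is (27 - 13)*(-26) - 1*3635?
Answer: -3999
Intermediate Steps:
(27 - 13)*(-26) - 1*3635 = 14*(-26) - 3635 = -364 - 3635 = -3999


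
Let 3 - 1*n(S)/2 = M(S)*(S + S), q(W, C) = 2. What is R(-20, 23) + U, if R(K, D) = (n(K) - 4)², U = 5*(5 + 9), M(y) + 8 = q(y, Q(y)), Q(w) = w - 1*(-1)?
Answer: 228554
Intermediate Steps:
Q(w) = 1 + w (Q(w) = w + 1 = 1 + w)
M(y) = -6 (M(y) = -8 + 2 = -6)
n(S) = 6 + 24*S (n(S) = 6 - (-12)*(S + S) = 6 - (-12)*2*S = 6 - (-24)*S = 6 + 24*S)
U = 70 (U = 5*14 = 70)
R(K, D) = (2 + 24*K)² (R(K, D) = ((6 + 24*K) - 4)² = (2 + 24*K)²)
R(-20, 23) + U = 4*(1 + 12*(-20))² + 70 = 4*(1 - 240)² + 70 = 4*(-239)² + 70 = 4*57121 + 70 = 228484 + 70 = 228554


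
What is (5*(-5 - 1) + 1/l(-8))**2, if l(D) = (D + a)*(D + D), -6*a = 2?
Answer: 143928009/160000 ≈ 899.55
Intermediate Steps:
a = -1/3 (a = -1/6*2 = -1/3 ≈ -0.33333)
l(D) = 2*D*(-1/3 + D) (l(D) = (D - 1/3)*(D + D) = (-1/3 + D)*(2*D) = 2*D*(-1/3 + D))
(5*(-5 - 1) + 1/l(-8))**2 = (5*(-5 - 1) + 1/((2/3)*(-8)*(-1 + 3*(-8))))**2 = (5*(-6) + 1/((2/3)*(-8)*(-1 - 24)))**2 = (-30 + 1/((2/3)*(-8)*(-25)))**2 = (-30 + 1/(400/3))**2 = (-30 + 3/400)**2 = (-11997/400)**2 = 143928009/160000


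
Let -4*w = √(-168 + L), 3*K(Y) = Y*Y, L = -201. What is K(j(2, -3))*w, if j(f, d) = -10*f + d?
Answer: -529*I*√41/4 ≈ -846.81*I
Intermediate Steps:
j(f, d) = d - 10*f
K(Y) = Y²/3 (K(Y) = (Y*Y)/3 = Y²/3)
w = -3*I*√41/4 (w = -√(-168 - 201)/4 = -3*I*√41/4 ≈ -4.8023*I)
K(j(2, -3))*w = ((-3 - 10*2)²/3)*(-3*I*√41/4) = ((-3 - 20)²/3)*(-3*I*√41/4) = ((⅓)*(-23)²)*(-3*I*√41/4) = ((⅓)*529)*(-3*I*√41/4) = 529*(-3*I*√41/4)/3 = -529*I*√41/4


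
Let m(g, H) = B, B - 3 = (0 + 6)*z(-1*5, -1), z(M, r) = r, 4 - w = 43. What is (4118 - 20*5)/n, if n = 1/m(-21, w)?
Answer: -12054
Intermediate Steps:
w = -39 (w = 4 - 1*43 = 4 - 43 = -39)
B = -3 (B = 3 + (0 + 6)*(-1) = 3 + 6*(-1) = 3 - 6 = -3)
m(g, H) = -3
n = -⅓ (n = 1/(-3) = -⅓ ≈ -0.33333)
(4118 - 20*5)/n = (4118 - 20*5)/(-⅓) = (4118 - 1*100)*(-3) = (4118 - 100)*(-3) = 4018*(-3) = -12054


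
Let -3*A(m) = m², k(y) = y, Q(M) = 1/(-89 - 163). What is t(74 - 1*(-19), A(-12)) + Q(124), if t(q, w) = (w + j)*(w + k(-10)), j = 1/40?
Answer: 876502/315 ≈ 2782.5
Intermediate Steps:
j = 1/40 ≈ 0.025000
Q(M) = -1/252 (Q(M) = 1/(-252) = -1/252)
A(m) = -m²/3
t(q, w) = (-10 + w)*(1/40 + w) (t(q, w) = (w + 1/40)*(w - 10) = (1/40 + w)*(-10 + w) = (-10 + w)*(1/40 + w))
t(74 - 1*(-19), A(-12)) + Q(124) = (-¼ + (-⅓*(-12)²)² - (-133)*(-12)²/40) - 1/252 = (-¼ + (-⅓*144)² - (-133)*144/40) - 1/252 = (-¼ + (-48)² - 399/40*(-48)) - 1/252 = (-¼ + 2304 + 2394/5) - 1/252 = 55651/20 - 1/252 = 876502/315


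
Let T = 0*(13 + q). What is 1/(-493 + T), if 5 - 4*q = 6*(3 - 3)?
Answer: -1/493 ≈ -0.0020284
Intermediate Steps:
q = 5/4 (q = 5/4 - 3*(3 - 3)/2 = 5/4 - 3*0/2 = 5/4 - 1/4*0 = 5/4 + 0 = 5/4 ≈ 1.2500)
T = 0 (T = 0*(13 + 5/4) = 0*(57/4) = 0)
1/(-493 + T) = 1/(-493 + 0) = 1/(-493) = -1/493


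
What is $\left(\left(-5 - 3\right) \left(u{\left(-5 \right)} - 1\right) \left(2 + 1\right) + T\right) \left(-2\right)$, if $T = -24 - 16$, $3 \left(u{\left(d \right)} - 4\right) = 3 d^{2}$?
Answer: $1424$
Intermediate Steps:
$u{\left(d \right)} = 4 + d^{2}$ ($u{\left(d \right)} = 4 + \frac{3 d^{2}}{3} = 4 + d^{2}$)
$T = -40$
$\left(\left(-5 - 3\right) \left(u{\left(-5 \right)} - 1\right) \left(2 + 1\right) + T\right) \left(-2\right) = \left(\left(-5 - 3\right) \left(\left(4 + \left(-5\right)^{2}\right) - 1\right) \left(2 + 1\right) - 40\right) \left(-2\right) = \left(- 8 \left(\left(4 + 25\right) - 1\right) 3 - 40\right) \left(-2\right) = \left(- 8 \left(29 - 1\right) 3 - 40\right) \left(-2\right) = \left(- 8 \cdot 28 \cdot 3 - 40\right) \left(-2\right) = \left(\left(-8\right) 84 - 40\right) \left(-2\right) = \left(-672 - 40\right) \left(-2\right) = \left(-712\right) \left(-2\right) = 1424$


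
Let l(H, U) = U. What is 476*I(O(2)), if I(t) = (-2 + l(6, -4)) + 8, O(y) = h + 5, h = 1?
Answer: 952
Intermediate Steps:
O(y) = 6 (O(y) = 1 + 5 = 6)
I(t) = 2 (I(t) = (-2 - 4) + 8 = -6 + 8 = 2)
476*I(O(2)) = 476*2 = 952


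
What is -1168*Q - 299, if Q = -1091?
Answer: 1273989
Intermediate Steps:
-1168*Q - 299 = -1168*(-1091) - 299 = 1274288 - 299 = 1273989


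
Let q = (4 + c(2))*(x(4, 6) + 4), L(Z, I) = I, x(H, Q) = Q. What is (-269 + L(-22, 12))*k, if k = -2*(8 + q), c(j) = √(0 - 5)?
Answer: 24672 + 5140*I*√5 ≈ 24672.0 + 11493.0*I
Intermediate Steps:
c(j) = I*√5 (c(j) = √(-5) = I*√5)
q = 40 + 10*I*√5 (q = (4 + I*√5)*(6 + 4) = (4 + I*√5)*10 = 40 + 10*I*√5 ≈ 40.0 + 22.361*I)
k = -96 - 20*I*√5 (k = -2*(8 + (40 + 10*I*√5)) = -2*(48 + 10*I*√5) = -96 - 20*I*√5 ≈ -96.0 - 44.721*I)
(-269 + L(-22, 12))*k = (-269 + 12)*(-96 - 20*I*√5) = -257*(-96 - 20*I*√5) = 24672 + 5140*I*√5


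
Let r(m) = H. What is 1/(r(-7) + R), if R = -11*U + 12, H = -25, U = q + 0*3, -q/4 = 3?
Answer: 1/119 ≈ 0.0084034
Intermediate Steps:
q = -12 (q = -4*3 = -12)
U = -12 (U = -12 + 0*3 = -12 + 0 = -12)
r(m) = -25
R = 144 (R = -11*(-12) + 12 = 132 + 12 = 144)
1/(r(-7) + R) = 1/(-25 + 144) = 1/119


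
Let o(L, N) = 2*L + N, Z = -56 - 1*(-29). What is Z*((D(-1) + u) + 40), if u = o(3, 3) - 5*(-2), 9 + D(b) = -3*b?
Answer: -1431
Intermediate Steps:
D(b) = -9 - 3*b
Z = -27 (Z = -56 + 29 = -27)
o(L, N) = N + 2*L
u = 19 (u = (3 + 2*3) - 5*(-2) = (3 + 6) + 10 = 9 + 10 = 19)
Z*((D(-1) + u) + 40) = -27*(((-9 - 3*(-1)) + 19) + 40) = -27*(((-9 + 3) + 19) + 40) = -27*((-6 + 19) + 40) = -27*(13 + 40) = -27*53 = -1431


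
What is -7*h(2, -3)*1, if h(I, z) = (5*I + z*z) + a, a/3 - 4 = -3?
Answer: -154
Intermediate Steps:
a = 3 (a = 12 + 3*(-3) = 12 - 9 = 3)
h(I, z) = 3 + z**2 + 5*I (h(I, z) = (5*I + z*z) + 3 = (5*I + z**2) + 3 = (z**2 + 5*I) + 3 = 3 + z**2 + 5*I)
-7*h(2, -3)*1 = -7*(3 + (-3)**2 + 5*2)*1 = -7*(3 + 9 + 10)*1 = -7*22*1 = -154*1 = -154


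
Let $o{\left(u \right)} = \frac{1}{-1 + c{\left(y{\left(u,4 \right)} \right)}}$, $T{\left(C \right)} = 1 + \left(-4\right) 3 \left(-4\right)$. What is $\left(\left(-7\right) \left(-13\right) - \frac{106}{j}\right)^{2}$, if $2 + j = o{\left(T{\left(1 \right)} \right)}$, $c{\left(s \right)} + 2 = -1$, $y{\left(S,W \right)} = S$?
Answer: $\frac{1545049}{81} \approx 19075.0$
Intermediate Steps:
$c{\left(s \right)} = -3$ ($c{\left(s \right)} = -2 - 1 = -3$)
$T{\left(C \right)} = 49$ ($T{\left(C \right)} = 1 - -48 = 1 + 48 = 49$)
$o{\left(u \right)} = - \frac{1}{4}$ ($o{\left(u \right)} = \frac{1}{-1 - 3} = \frac{1}{-4} = - \frac{1}{4}$)
$j = - \frac{9}{4}$ ($j = -2 - \frac{1}{4} = - \frac{9}{4} \approx -2.25$)
$\left(\left(-7\right) \left(-13\right) - \frac{106}{j}\right)^{2} = \left(\left(-7\right) \left(-13\right) - \frac{106}{- \frac{9}{4}}\right)^{2} = \left(91 - - \frac{424}{9}\right)^{2} = \left(91 + \frac{424}{9}\right)^{2} = \left(\frac{1243}{9}\right)^{2} = \frac{1545049}{81}$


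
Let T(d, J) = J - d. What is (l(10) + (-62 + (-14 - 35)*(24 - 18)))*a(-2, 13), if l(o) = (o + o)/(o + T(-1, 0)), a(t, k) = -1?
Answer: 3896/11 ≈ 354.18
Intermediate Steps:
l(o) = 2*o/(1 + o) (l(o) = (o + o)/(o + (0 - 1*(-1))) = (2*o)/(o + (0 + 1)) = (2*o)/(o + 1) = (2*o)/(1 + o) = 2*o/(1 + o))
(l(10) + (-62 + (-14 - 35)*(24 - 18)))*a(-2, 13) = (2*10/(1 + 10) + (-62 + (-14 - 35)*(24 - 18)))*(-1) = (2*10/11 + (-62 - 49*6))*(-1) = (2*10*(1/11) + (-62 - 294))*(-1) = (20/11 - 356)*(-1) = -3896/11*(-1) = 3896/11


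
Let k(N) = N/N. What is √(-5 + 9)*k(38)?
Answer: 2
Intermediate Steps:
k(N) = 1
√(-5 + 9)*k(38) = √(-5 + 9)*1 = √4*1 = 2*1 = 2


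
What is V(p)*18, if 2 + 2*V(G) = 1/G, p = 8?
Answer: -135/8 ≈ -16.875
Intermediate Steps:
V(G) = -1 + 1/(2*G)
V(p)*18 = ((½ - 1*8)/8)*18 = ((½ - 8)/8)*18 = ((⅛)*(-15/2))*18 = -15/16*18 = -135/8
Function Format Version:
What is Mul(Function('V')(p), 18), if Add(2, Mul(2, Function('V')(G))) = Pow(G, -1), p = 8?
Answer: Rational(-135, 8) ≈ -16.875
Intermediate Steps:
Function('V')(G) = Add(-1, Mul(Rational(1, 2), Pow(G, -1)))
Mul(Function('V')(p), 18) = Mul(Mul(Pow(8, -1), Add(Rational(1, 2), Mul(-1, 8))), 18) = Mul(Mul(Rational(1, 8), Add(Rational(1, 2), -8)), 18) = Mul(Mul(Rational(1, 8), Rational(-15, 2)), 18) = Mul(Rational(-15, 16), 18) = Rational(-135, 8)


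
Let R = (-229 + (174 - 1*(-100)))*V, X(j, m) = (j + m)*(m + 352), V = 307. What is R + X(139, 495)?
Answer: 550813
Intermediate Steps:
X(j, m) = (352 + m)*(j + m) (X(j, m) = (j + m)*(352 + m) = (352 + m)*(j + m))
R = 13815 (R = (-229 + (174 - 1*(-100)))*307 = (-229 + (174 + 100))*307 = (-229 + 274)*307 = 45*307 = 13815)
R + X(139, 495) = 13815 + (495² + 352*139 + 352*495 + 139*495) = 13815 + (245025 + 48928 + 174240 + 68805) = 13815 + 536998 = 550813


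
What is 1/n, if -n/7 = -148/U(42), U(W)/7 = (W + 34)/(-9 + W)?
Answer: 19/1221 ≈ 0.015561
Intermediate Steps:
U(W) = 7*(34 + W)/(-9 + W) (U(W) = 7*((W + 34)/(-9 + W)) = 7*((34 + W)/(-9 + W)) = 7*(34 + W)/(-9 + W))
n = 1221/19 (n = -(-1036)/(7*(34 + 42)/(-9 + 42)) = -(-1036)/(7*76/33) = -(-1036)/(7*(1/33)*76) = -(-1036)/532/33 = -(-1036)*33/532 = -7*(-1221/133) = 1221/19 ≈ 64.263)
1/n = 1/(1221/19) = 19/1221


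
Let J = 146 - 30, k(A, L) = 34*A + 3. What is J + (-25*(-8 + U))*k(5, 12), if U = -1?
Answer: 39041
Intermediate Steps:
k(A, L) = 3 + 34*A
J = 116
J + (-25*(-8 + U))*k(5, 12) = 116 + (-25*(-8 - 1))*(3 + 34*5) = 116 + (-25*(-9))*(3 + 170) = 116 + 225*173 = 116 + 38925 = 39041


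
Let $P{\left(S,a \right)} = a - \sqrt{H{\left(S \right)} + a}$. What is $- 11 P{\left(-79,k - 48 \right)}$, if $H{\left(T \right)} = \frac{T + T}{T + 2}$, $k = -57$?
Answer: $1155 + \frac{i \sqrt{610379}}{7} \approx 1155.0 + 111.61 i$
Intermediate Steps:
$H{\left(T \right)} = \frac{2 T}{2 + T}$
$P{\left(S,a \right)} = a - \sqrt{a + \frac{2 S}{2 + S}}$ ($P{\left(S,a \right)} = a - \sqrt{\frac{2 S}{2 + S} + a} = a - \sqrt{a + \frac{2 S}{2 + S}}$)
$- 11 P{\left(-79,k - 48 \right)} = - 11 \left(\left(-57 - 48\right) - \sqrt{\frac{2 \left(-79\right) + \left(-57 - 48\right) \left(2 - 79\right)}{2 - 79}}\right) = - 11 \left(-105 - \sqrt{\frac{-158 - -8085}{-77}}\right) = - 11 \left(-105 - \sqrt{- \frac{-158 + 8085}{77}}\right) = - 11 \left(-105 - \sqrt{\left(- \frac{1}{77}\right) 7927}\right) = - 11 \left(-105 - \sqrt{- \frac{7927}{77}}\right) = - 11 \left(-105 - \frac{i \sqrt{610379}}{77}\right) = 1155 + \frac{i \sqrt{610379}}{7}$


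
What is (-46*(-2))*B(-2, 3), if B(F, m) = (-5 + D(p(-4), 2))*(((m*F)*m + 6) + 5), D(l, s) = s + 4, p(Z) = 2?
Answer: -644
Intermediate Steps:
D(l, s) = 4 + s
B(F, m) = 11 + F*m**2 (B(F, m) = (-5 + (4 + 2))*(((m*F)*m + 6) + 5) = (-5 + 6)*(((F*m)*m + 6) + 5) = 1*((F*m**2 + 6) + 5) = 1*((6 + F*m**2) + 5) = 1*(11 + F*m**2) = 11 + F*m**2)
(-46*(-2))*B(-2, 3) = (-46*(-2))*(11 - 2*3**2) = 92*(11 - 2*9) = 92*(11 - 18) = 92*(-7) = -644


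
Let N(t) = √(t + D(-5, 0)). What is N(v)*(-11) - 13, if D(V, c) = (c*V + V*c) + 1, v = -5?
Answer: -13 - 22*I ≈ -13.0 - 22.0*I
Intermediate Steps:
D(V, c) = 1 + 2*V*c (D(V, c) = (V*c + V*c) + 1 = 2*V*c + 1 = 1 + 2*V*c)
N(t) = √(1 + t) (N(t) = √(t + (1 + 2*(-5)*0)) = √(t + (1 + 0)) = √(t + 1) = √(1 + t))
N(v)*(-11) - 13 = √(1 - 5)*(-11) - 13 = √(-4)*(-11) - 13 = (2*I)*(-11) - 13 = -22*I - 13 = -13 - 22*I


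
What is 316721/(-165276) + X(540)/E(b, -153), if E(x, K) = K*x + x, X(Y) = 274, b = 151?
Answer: -228583313/118544211 ≈ -1.9283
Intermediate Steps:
E(x, K) = x + K*x
316721/(-165276) + X(540)/E(b, -153) = 316721/(-165276) + 274/((151*(1 - 153))) = 316721*(-1/165276) + 274/((151*(-152))) = -316721/165276 + 274/(-22952) = -316721/165276 + 274*(-1/22952) = -316721/165276 - 137/11476 = -228583313/118544211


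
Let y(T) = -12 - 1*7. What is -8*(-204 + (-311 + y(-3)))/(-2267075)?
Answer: -4272/2267075 ≈ -0.0018844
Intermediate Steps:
y(T) = -19 (y(T) = -12 - 7 = -19)
-8*(-204 + (-311 + y(-3)))/(-2267075) = -8*(-204 + (-311 - 19))/(-2267075) = -8*(-204 - 330)*(-1/2267075) = -8*(-534)*(-1/2267075) = 4272*(-1/2267075) = -4272/2267075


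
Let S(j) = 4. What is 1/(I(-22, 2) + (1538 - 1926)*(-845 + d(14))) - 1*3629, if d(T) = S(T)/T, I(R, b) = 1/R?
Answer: -183167826915/50473361 ≈ -3629.0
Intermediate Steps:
d(T) = 4/T
1/(I(-22, 2) + (1538 - 1926)*(-845 + d(14))) - 1*3629 = 1/(1/(-22) + (1538 - 1926)*(-845 + 4/14)) - 1*3629 = 1/(-1/22 - 388*(-845 + 4*(1/14))) - 3629 = 1/(-1/22 - 388*(-845 + 2/7)) - 3629 = 1/(-1/22 - 388*(-5913/7)) - 3629 = 1/(-1/22 + 2294244/7) - 3629 = 1/(50473361/154) - 3629 = 154/50473361 - 3629 = -183167826915/50473361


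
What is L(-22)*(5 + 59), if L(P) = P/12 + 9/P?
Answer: -4736/33 ≈ -143.52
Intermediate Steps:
L(P) = 9/P + P/12 (L(P) = P*(1/12) + 9/P = P/12 + 9/P = 9/P + P/12)
L(-22)*(5 + 59) = (9/(-22) + (1/12)*(-22))*(5 + 59) = (9*(-1/22) - 11/6)*64 = (-9/22 - 11/6)*64 = -74/33*64 = -4736/33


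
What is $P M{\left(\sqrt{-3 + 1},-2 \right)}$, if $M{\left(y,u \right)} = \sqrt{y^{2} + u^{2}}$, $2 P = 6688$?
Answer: $3344 \sqrt{2} \approx 4729.1$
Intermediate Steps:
$P = 3344$ ($P = \frac{1}{2} \cdot 6688 = 3344$)
$M{\left(y,u \right)} = \sqrt{u^{2} + y^{2}}$
$P M{\left(\sqrt{-3 + 1},-2 \right)} = 3344 \sqrt{\left(-2\right)^{2} + \left(\sqrt{-3 + 1}\right)^{2}} = 3344 \sqrt{4 + \left(\sqrt{-2}\right)^{2}} = 3344 \sqrt{4 + \left(i \sqrt{2}\right)^{2}} = 3344 \sqrt{4 - 2} = 3344 \sqrt{2}$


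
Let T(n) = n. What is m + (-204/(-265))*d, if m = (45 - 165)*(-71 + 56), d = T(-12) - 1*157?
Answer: 442524/265 ≈ 1669.9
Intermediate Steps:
d = -169 (d = -12 - 1*157 = -12 - 157 = -169)
m = 1800 (m = -120*(-15) = 1800)
m + (-204/(-265))*d = 1800 - 204/(-265)*(-169) = 1800 - 204*(-1/265)*(-169) = 1800 + (204/265)*(-169) = 1800 - 34476/265 = 442524/265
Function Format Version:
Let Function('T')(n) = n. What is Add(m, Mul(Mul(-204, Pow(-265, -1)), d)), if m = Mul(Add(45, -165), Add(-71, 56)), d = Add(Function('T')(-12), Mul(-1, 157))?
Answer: Rational(442524, 265) ≈ 1669.9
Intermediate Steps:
d = -169 (d = Add(-12, Mul(-1, 157)) = Add(-12, -157) = -169)
m = 1800 (m = Mul(-120, -15) = 1800)
Add(m, Mul(Mul(-204, Pow(-265, -1)), d)) = Add(1800, Mul(Mul(-204, Pow(-265, -1)), -169)) = Add(1800, Mul(Mul(-204, Rational(-1, 265)), -169)) = Add(1800, Mul(Rational(204, 265), -169)) = Add(1800, Rational(-34476, 265)) = Rational(442524, 265)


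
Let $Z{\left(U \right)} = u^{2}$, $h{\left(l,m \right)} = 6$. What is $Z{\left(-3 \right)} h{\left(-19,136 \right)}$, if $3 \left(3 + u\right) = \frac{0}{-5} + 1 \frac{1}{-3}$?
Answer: $\frac{1568}{27} \approx 58.074$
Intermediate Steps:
$u = - \frac{28}{9}$ ($u = -3 + \frac{\frac{0}{-5} + 1 \frac{1}{-3}}{3} = -3 + \frac{0 \left(- \frac{1}{5}\right) + 1 \left(- \frac{1}{3}\right)}{3} = -3 + \frac{0 - \frac{1}{3}}{3} = -3 + \frac{1}{3} \left(- \frac{1}{3}\right) = -3 - \frac{1}{9} = - \frac{28}{9} \approx -3.1111$)
$Z{\left(U \right)} = \frac{784}{81}$ ($Z{\left(U \right)} = \left(- \frac{28}{9}\right)^{2} = \frac{784}{81}$)
$Z{\left(-3 \right)} h{\left(-19,136 \right)} = \frac{784}{81} \cdot 6 = \frac{1568}{27}$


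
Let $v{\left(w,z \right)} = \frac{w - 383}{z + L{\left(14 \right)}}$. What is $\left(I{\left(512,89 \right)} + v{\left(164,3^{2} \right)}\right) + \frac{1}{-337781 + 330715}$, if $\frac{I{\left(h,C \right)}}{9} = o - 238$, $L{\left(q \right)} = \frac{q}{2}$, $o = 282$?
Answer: $\frac{21611353}{56528} \approx 382.31$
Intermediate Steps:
$L{\left(q \right)} = \frac{q}{2}$ ($L{\left(q \right)} = q \frac{1}{2} = \frac{q}{2}$)
$I{\left(h,C \right)} = 396$ ($I{\left(h,C \right)} = 9 \left(282 - 238\right) = 9 \cdot 44 = 396$)
$v{\left(w,z \right)} = \frac{-383 + w}{7 + z}$ ($v{\left(w,z \right)} = \frac{w - 383}{z + \frac{1}{2} \cdot 14} = \frac{-383 + w}{z + 7} = \frac{-383 + w}{7 + z}$)
$\left(I{\left(512,89 \right)} + v{\left(164,3^{2} \right)}\right) + \frac{1}{-337781 + 330715} = \left(396 + \frac{-383 + 164}{7 + 3^{2}}\right) + \frac{1}{-337781 + 330715} = \left(396 + \frac{1}{7 + 9} \left(-219\right)\right) + \frac{1}{-7066} = \left(396 + \frac{1}{16} \left(-219\right)\right) - \frac{1}{7066} = \left(396 - \frac{219}{16}\right) - \frac{1}{7066} = \frac{6117}{16} - \frac{1}{7066} = \frac{21611353}{56528}$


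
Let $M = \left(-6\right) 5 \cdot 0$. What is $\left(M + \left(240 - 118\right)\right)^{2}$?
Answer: $14884$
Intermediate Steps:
$M = 0$ ($M = \left(-30\right) 0 = 0$)
$\left(M + \left(240 - 118\right)\right)^{2} = \left(0 + \left(240 - 118\right)\right)^{2} = \left(0 + 122\right)^{2} = 122^{2} = 14884$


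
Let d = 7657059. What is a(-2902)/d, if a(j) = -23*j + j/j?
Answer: 22249/2552353 ≈ 0.0087171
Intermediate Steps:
a(j) = 1 - 23*j (a(j) = -23*j + 1 = 1 - 23*j)
a(-2902)/d = (1 - 23*(-2902))/7657059 = (1 + 66746)*(1/7657059) = 66747*(1/7657059) = 22249/2552353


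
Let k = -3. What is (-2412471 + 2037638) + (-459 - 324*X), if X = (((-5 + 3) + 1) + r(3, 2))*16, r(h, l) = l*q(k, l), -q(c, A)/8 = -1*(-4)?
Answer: -38332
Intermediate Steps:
q(c, A) = -32 (q(c, A) = -(-8)*(-4) = -8*4 = -32)
r(h, l) = -32*l (r(h, l) = l*(-32) = -32*l)
X = -1040 (X = (((-5 + 3) + 1) - 32*2)*16 = ((-2 + 1) - 64)*16 = (-1 - 64)*16 = -65*16 = -1040)
(-2412471 + 2037638) + (-459 - 324*X) = (-2412471 + 2037638) + (-459 - 324*(-1040)) = -374833 + (-459 + 336960) = -374833 + 336501 = -38332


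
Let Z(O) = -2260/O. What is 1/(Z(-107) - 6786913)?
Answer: -107/726197431 ≈ -1.4734e-7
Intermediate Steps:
1/(Z(-107) - 6786913) = 1/(-2260/(-107) - 6786913) = 1/(-2260*(-1/107) - 6786913) = 1/(2260/107 - 6786913) = 1/(-726197431/107) = -107/726197431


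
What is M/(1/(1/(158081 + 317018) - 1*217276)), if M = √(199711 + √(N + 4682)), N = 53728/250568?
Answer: -103227610323*√(195917497743151 + 31321*√4593275953798)/14880575779 ≈ -9.7115e+7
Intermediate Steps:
N = 6716/31321 (N = 53728*(1/250568) = 6716/31321 ≈ 0.21442)
M = √(199711 + √4593275953798/31321) (M = √(199711 + √(6716/31321 + 4682)) = √(199711 + √(146651638/31321)) = √(199711 + √4593275953798/31321) ≈ 446.97)
M/(1/(1/(158081 + 317018) - 1*217276)) = (√(195917497743151 + 31321*√4593275953798)/31321)/(1/(1/(158081 + 317018) - 1*217276)) = (√(195917497743151 + 31321*√4593275953798)/31321)/(1/(1/475099 - 217276)) = (√(195917497743151 + 31321*√4593275953798)/31321)/(1/(-103227610323/475099)) = (√(195917497743151 + 31321*√4593275953798)/31321)/(-475099/103227610323) = (√(195917497743151 + 31321*√4593275953798)/31321)*(-103227610323/475099) = -103227610323*√(195917497743151 + 31321*√4593275953798)/14880575779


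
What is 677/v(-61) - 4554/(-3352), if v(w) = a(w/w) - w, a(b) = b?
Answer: 637913/51956 ≈ 12.278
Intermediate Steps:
v(w) = 1 - w (v(w) = w/w - w = 1 - w)
677/v(-61) - 4554/(-3352) = 677/(1 - 1*(-61)) - 4554/(-3352) = 677/(1 + 61) - 4554*(-1/3352) = 677/62 + 2277/1676 = 637913/51956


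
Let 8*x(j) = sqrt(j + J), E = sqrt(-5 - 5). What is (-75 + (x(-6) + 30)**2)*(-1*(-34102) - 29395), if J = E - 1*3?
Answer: -353025 + 4707*(240 + sqrt(-9 + I*sqrt(10)))**2/64 ≈ 3.9009e+6 + 1.0772e+5*I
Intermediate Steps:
E = I*sqrt(10) (E = sqrt(-10) = I*sqrt(10) ≈ 3.1623*I)
J = -3 + I*sqrt(10) (J = I*sqrt(10) - 1*3 = I*sqrt(10) - 3 = -3 + I*sqrt(10) ≈ -3.0 + 3.1623*I)
x(j) = sqrt(-3 + j + I*sqrt(10))/8 (x(j) = sqrt(j + (-3 + I*sqrt(10)))/8 = sqrt(-3 + j + I*sqrt(10))/8)
(-75 + (x(-6) + 30)**2)*(-1*(-34102) - 29395) = (-75 + (sqrt(-3 - 6 + I*sqrt(10))/8 + 30)**2)*(-1*(-34102) - 29395) = (-75 + (sqrt(-9 + I*sqrt(10))/8 + 30)**2)*(34102 - 29395) = (-75 + (30 + sqrt(-9 + I*sqrt(10))/8)**2)*4707 = -353025 + 4707*(30 + sqrt(-9 + I*sqrt(10))/8)**2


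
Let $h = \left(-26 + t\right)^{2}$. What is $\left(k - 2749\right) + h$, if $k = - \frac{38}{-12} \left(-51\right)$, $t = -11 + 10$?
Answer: $- \frac{4363}{2} \approx -2181.5$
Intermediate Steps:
$t = -1$
$h = 729$ ($h = \left(-26 - 1\right)^{2} = \left(-27\right)^{2} = 729$)
$k = - \frac{323}{2}$ ($k = \left(-38\right) \left(- \frac{1}{12}\right) \left(-51\right) = \frac{19}{6} \left(-51\right) = - \frac{323}{2} \approx -161.5$)
$\left(k - 2749\right) + h = \left(- \frac{323}{2} - 2749\right) + 729 = - \frac{5821}{2} + 729 = - \frac{4363}{2}$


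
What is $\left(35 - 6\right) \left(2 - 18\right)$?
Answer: $-464$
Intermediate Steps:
$\left(35 - 6\right) \left(2 - 18\right) = 29 \left(2 - 18\right) = 29 \left(-16\right) = -464$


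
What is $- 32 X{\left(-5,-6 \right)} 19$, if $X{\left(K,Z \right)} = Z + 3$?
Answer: $1824$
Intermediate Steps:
$X{\left(K,Z \right)} = 3 + Z$
$- 32 X{\left(-5,-6 \right)} 19 = - 32 \left(3 - 6\right) 19 = \left(-32\right) \left(-3\right) 19 = 96 \cdot 19 = 1824$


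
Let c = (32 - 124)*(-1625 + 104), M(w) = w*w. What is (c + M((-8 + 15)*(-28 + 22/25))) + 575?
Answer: 110341391/625 ≈ 1.7655e+5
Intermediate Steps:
M(w) = w²
c = 139932 (c = -92*(-1521) = 139932)
(c + M((-8 + 15)*(-28 + 22/25))) + 575 = (139932 + ((-8 + 15)*(-28 + 22/25))²) + 575 = (139932 + (7*(-28 + 22*(1/25)))²) + 575 = (139932 + (7*(-28 + 22/25))²) + 575 = (139932 + (7*(-678/25))²) + 575 = (139932 + (-4746/25)²) + 575 = (139932 + 22524516/625) + 575 = 109982016/625 + 575 = 110341391/625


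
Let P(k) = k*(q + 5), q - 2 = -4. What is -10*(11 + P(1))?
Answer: -140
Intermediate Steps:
q = -2 (q = 2 - 4 = -2)
P(k) = 3*k (P(k) = k*(-2 + 5) = k*3 = 3*k)
-10*(11 + P(1)) = -10*(11 + 3*1) = -10*(11 + 3) = -10*14 = -140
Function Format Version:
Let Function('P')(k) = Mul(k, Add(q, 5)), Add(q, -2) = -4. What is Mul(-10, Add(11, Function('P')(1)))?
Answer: -140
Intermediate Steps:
q = -2 (q = Add(2, -4) = -2)
Function('P')(k) = Mul(3, k) (Function('P')(k) = Mul(k, Add(-2, 5)) = Mul(k, 3) = Mul(3, k))
Mul(-10, Add(11, Function('P')(1))) = Mul(-10, Add(11, Mul(3, 1))) = Mul(-10, Add(11, 3)) = Mul(-10, 14) = -140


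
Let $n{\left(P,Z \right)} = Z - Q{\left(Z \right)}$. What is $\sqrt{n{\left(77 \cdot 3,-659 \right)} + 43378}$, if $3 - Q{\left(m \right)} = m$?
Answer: $3 \sqrt{4673} \approx 205.08$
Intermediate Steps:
$Q{\left(m \right)} = 3 - m$
$n{\left(P,Z \right)} = -3 + 2 Z$ ($n{\left(P,Z \right)} = Z - \left(3 - Z\right) = Z + \left(-3 + Z\right) = -3 + 2 Z$)
$\sqrt{n{\left(77 \cdot 3,-659 \right)} + 43378} = \sqrt{\left(-3 + 2 \left(-659\right)\right) + 43378} = \sqrt{\left(-3 - 1318\right) + 43378} = \sqrt{-1321 + 43378} = \sqrt{42057} = 3 \sqrt{4673}$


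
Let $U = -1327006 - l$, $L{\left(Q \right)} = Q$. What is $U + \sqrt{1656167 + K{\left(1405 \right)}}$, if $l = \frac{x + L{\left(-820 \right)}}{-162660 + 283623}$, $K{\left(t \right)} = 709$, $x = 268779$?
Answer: $- \frac{160518894737}{120963} + 26 \sqrt{2451} \approx -1.3257 \cdot 10^{6}$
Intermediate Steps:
$l = \frac{267959}{120963}$ ($l = \frac{268779 - 820}{-162660 + 283623} = \frac{267959}{120963} \approx 2.2152$)
$U = - \frac{160518894737}{120963}$ ($U = -1327006 - \frac{267959}{120963} = - \frac{160518894737}{120963} \approx -1.327 \cdot 10^{6}$)
$U + \sqrt{1656167 + K{\left(1405 \right)}} = - \frac{160518894737}{120963} + \sqrt{1656167 + 709} = - \frac{160518894737}{120963} + \sqrt{1656876} = - \frac{160518894737}{120963} + 26 \sqrt{2451}$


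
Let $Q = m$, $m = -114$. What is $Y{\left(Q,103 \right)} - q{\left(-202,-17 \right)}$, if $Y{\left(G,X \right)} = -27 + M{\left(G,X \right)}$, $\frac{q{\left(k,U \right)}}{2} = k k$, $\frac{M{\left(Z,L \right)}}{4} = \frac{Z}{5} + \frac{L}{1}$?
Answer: $- \frac{406571}{5} \approx -81314.0$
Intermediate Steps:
$M{\left(Z,L \right)} = 4 L + \frac{4 Z}{5}$ ($M{\left(Z,L \right)} = 4 \left(\frac{Z}{5} + \frac{L}{1}\right) = 4 \left(Z \frac{1}{5} + L 1\right) = 4 \left(\frac{Z}{5} + L\right) = 4 \left(L + \frac{Z}{5}\right) = 4 L + \frac{4 Z}{5}$)
$q{\left(k,U \right)} = 2 k^{2}$ ($q{\left(k,U \right)} = 2 k k = 2 k^{2}$)
$Q = -114$
$Y{\left(G,X \right)} = -27 + 4 X + \frac{4 G}{5}$ ($Y{\left(G,X \right)} = -27 + \left(4 X + \frac{4 G}{5}\right) = -27 + 4 X + \frac{4 G}{5}$)
$Y{\left(Q,103 \right)} - q{\left(-202,-17 \right)} = \left(-27 + 4 \cdot 103 + \frac{4}{5} \left(-114\right)\right) - 2 \left(-202\right)^{2} = \left(-27 + 412 - \frac{456}{5}\right) - 2 \cdot 40804 = \frac{1469}{5} - 81608 = - \frac{406571}{5}$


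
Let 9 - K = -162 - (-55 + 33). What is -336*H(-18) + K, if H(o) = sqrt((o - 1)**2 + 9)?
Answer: 149 - 336*sqrt(370) ≈ -6314.1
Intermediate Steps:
H(o) = sqrt(9 + (-1 + o)**2) (H(o) = sqrt((-1 + o)**2 + 9) = sqrt(9 + (-1 + o)**2))
K = 149 (K = 9 - (-162 - (-55 + 33)) = 9 - (-162 - 1*(-22)) = 9 - (-162 + 22) = 9 - 1*(-140) = 9 + 140 = 149)
-336*H(-18) + K = -336*sqrt(9 + (-1 - 18)**2) + 149 = -336*sqrt(9 + (-19)**2) + 149 = -336*sqrt(9 + 361) + 149 = -336*sqrt(370) + 149 = 149 - 336*sqrt(370)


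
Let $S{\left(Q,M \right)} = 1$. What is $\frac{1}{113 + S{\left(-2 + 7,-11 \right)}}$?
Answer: $\frac{1}{114} \approx 0.0087719$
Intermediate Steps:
$\frac{1}{113 + S{\left(-2 + 7,-11 \right)}} = \frac{1}{113 + 1} = \frac{1}{114}$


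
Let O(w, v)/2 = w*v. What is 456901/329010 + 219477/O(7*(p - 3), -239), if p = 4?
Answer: -17670334256/275216865 ≈ -64.205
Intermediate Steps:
O(w, v) = 2*v*w (O(w, v) = 2*(w*v) = 2*(v*w) = 2*v*w)
456901/329010 + 219477/O(7*(p - 3), -239) = 456901/329010 + 219477/((2*(-239)*(7*(4 - 3)))) = 456901*(1/329010) + 219477/((2*(-239)*(7*1))) = 456901/329010 + 219477/((2*(-239)*7)) = 456901/329010 + 219477/(-3346) = 456901/329010 + 219477*(-1/3346) = 456901/329010 - 219477/3346 = -17670334256/275216865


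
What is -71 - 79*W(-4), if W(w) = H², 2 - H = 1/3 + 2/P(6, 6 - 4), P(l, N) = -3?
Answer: -4510/9 ≈ -501.11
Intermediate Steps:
H = 7/3 (H = 2 - (1/3 + 2/(-3)) = 2 - (1*(⅓) + 2*(-⅓)) = 2 - (⅓ - ⅔) = 2 - 1*(-⅓) = 2 + ⅓ = 7/3 ≈ 2.3333)
W(w) = 49/9 (W(w) = (7/3)² = 49/9)
-71 - 79*W(-4) = -71 - 79*49/9 = -71 - 3871/9 = -4510/9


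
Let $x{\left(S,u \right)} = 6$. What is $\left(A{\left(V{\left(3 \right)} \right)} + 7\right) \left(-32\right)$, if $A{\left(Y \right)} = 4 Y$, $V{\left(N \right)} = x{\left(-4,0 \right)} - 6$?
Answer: $-224$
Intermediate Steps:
$V{\left(N \right)} = 0$ ($V{\left(N \right)} = 6 - 6 = 0$)
$\left(A{\left(V{\left(3 \right)} \right)} + 7\right) \left(-32\right) = \left(4 \cdot 0 + 7\right) \left(-32\right) = \left(0 + 7\right) \left(-32\right) = 7 \left(-32\right) = -224$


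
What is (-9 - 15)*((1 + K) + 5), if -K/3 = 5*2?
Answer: 576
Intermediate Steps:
K = -30 (K = -15*2 = -3*10 = -30)
(-9 - 15)*((1 + K) + 5) = (-9 - 15)*((1 - 30) + 5) = -24*(-29 + 5) = -24*(-24) = 576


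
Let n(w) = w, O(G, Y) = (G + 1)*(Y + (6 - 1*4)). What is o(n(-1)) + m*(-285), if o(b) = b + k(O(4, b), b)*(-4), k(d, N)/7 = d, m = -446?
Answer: 126969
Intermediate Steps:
O(G, Y) = (1 + G)*(2 + Y) (O(G, Y) = (1 + G)*(Y + (6 - 4)) = (1 + G)*(Y + 2) = (1 + G)*(2 + Y))
k(d, N) = 7*d
o(b) = -280 - 139*b (o(b) = b + (7*(2 + b + 2*4 + 4*b))*(-4) = b + (7*(2 + b + 8 + 4*b))*(-4) = b + (7*(10 + 5*b))*(-4) = b + (70 + 35*b)*(-4) = b + (-280 - 140*b) = -280 - 139*b)
o(n(-1)) + m*(-285) = (-280 - 139*(-1)) - 446*(-285) = (-280 + 139) + 127110 = -141 + 127110 = 126969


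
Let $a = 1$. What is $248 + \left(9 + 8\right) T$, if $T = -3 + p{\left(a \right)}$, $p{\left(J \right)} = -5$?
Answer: $112$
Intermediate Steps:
$T = -8$ ($T = -3 - 5 = -8$)
$248 + \left(9 + 8\right) T = 248 + \left(9 + 8\right) \left(-8\right) = 248 + 17 \left(-8\right) = 248 - 136 = 112$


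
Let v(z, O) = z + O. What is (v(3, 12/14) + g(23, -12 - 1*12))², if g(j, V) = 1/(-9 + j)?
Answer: 3025/196 ≈ 15.434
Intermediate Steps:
v(z, O) = O + z
(v(3, 12/14) + g(23, -12 - 1*12))² = ((12/14 + 3) + 1/(-9 + 23))² = ((12*(1/14) + 3) + 1/14)² = ((6/7 + 3) + 1/14)² = (27/7 + 1/14)² = (55/14)² = 3025/196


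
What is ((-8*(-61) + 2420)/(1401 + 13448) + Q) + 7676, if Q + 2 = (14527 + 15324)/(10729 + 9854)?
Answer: 2345961197621/305636967 ≈ 7675.6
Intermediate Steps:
Q = -11315/20583 (Q = -2 + (14527 + 15324)/(10729 + 9854) = -2 + 29851/20583 = -11315/20583 ≈ -0.54973)
((-8*(-61) + 2420)/(1401 + 13448) + Q) + 7676 = ((-8*(-61) + 2420)/(1401 + 13448) - 11315/20583) + 7676 = ((488 + 2420)/14849 - 11315/20583) + 7676 = (2908*(1/14849) - 11315/20583) + 7676 = (2908/14849 - 11315/20583) + 7676 = -108161071/305636967 + 7676 = 2345961197621/305636967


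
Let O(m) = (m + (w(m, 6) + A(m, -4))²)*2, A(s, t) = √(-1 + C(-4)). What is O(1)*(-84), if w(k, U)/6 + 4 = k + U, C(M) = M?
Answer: -53760 - 6048*I*√5 ≈ -53760.0 - 13524.0*I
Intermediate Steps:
w(k, U) = -24 + 6*U + 6*k (w(k, U) = -24 + 6*(k + U) = -24 + 6*(U + k) = -24 + (6*U + 6*k) = -24 + 6*U + 6*k)
A(s, t) = I*√5 (A(s, t) = √(-1 - 4) = √(-5) = I*√5)
O(m) = 2*m + 2*(12 + 6*m + I*√5)² (O(m) = (m + ((-24 + 6*6 + 6*m) + I*√5)²)*2 = (m + ((-24 + 36 + 6*m) + I*√5)²)*2 = (m + ((12 + 6*m) + I*√5)²)*2 = (m + (12 + 6*m + I*√5)²)*2 = 2*m + 2*(12 + 6*m + I*√5)²)
O(1)*(-84) = (2*1 + 2*(12 + 6*1 + I*√5)²)*(-84) = (2 + 2*(12 + 6 + I*√5)²)*(-84) = (2 + 2*(18 + I*√5)²)*(-84) = -168 - 168*(18 + I*√5)²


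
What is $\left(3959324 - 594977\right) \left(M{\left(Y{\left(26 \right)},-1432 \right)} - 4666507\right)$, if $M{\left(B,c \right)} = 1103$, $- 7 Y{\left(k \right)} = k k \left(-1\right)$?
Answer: $-15696037951188$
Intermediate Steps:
$Y{\left(k \right)} = \frac{k^{2}}{7}$ ($Y{\left(k \right)} = - \frac{k k \left(-1\right)}{7} = - \frac{k^{2} \left(-1\right)}{7} = - \frac{\left(-1\right) k^{2}}{7} = \frac{k^{2}}{7}$)
$\left(3959324 - 594977\right) \left(M{\left(Y{\left(26 \right)},-1432 \right)} - 4666507\right) = \left(3959324 - 594977\right) \left(1103 - 4666507\right) = 3364347 \left(1103 - 4666507\right) = 3364347 \left(-4665404\right) = -15696037951188$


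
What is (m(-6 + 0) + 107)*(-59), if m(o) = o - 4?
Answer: -5723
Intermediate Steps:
m(o) = -4 + o
(m(-6 + 0) + 107)*(-59) = ((-4 + (-6 + 0)) + 107)*(-59) = ((-4 - 6) + 107)*(-59) = (-10 + 107)*(-59) = 97*(-59) = -5723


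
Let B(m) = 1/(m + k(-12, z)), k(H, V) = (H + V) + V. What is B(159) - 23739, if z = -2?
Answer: -3394676/143 ≈ -23739.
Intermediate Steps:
k(H, V) = H + 2*V
B(m) = 1/(-16 + m) (B(m) = 1/(m + (-12 + 2*(-2))) = 1/(m + (-12 - 4)) = 1/(m - 16) = 1/(-16 + m))
B(159) - 23739 = 1/(-16 + 159) - 23739 = 1/143 - 23739 = -3394676/143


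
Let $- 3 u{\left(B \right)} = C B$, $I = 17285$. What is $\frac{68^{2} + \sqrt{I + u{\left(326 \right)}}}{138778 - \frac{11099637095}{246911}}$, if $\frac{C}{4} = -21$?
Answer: $\frac{1141716464}{23166177663} + \frac{246911 \sqrt{26413}}{23166177663} \approx 0.051016$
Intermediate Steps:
$C = -84$ ($C = 4 \left(-21\right) = -84$)
$u{\left(B \right)} = 28 B$ ($u{\left(B \right)} = - \frac{\left(-84\right) B}{3} = 28 B$)
$\frac{68^{2} + \sqrt{I + u{\left(326 \right)}}}{138778 - \frac{11099637095}{246911}} = \frac{68^{2} + \sqrt{17285 + 28 \cdot 326}}{138778 - \frac{11099637095}{246911}} = \frac{4624 + \sqrt{17285 + 9128}}{138778 - \frac{11099637095}{246911}} = \frac{4624 + \sqrt{26413}}{138778 - \frac{11099637095}{246911}} = \frac{4624 + \sqrt{26413}}{\frac{23166177663}{246911}} = \left(4624 + \sqrt{26413}\right) \frac{246911}{23166177663} = \frac{1141716464}{23166177663} + \frac{246911 \sqrt{26413}}{23166177663}$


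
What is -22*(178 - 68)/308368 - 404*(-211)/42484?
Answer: 1636481907/818794132 ≈ 1.9986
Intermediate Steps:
-22*(178 - 68)/308368 - 404*(-211)/42484 = -22*110*(1/308368) + 85244*(1/42484) = -2420*1/308368 + 21311/10621 = -605/77092 + 21311/10621 = 1636481907/818794132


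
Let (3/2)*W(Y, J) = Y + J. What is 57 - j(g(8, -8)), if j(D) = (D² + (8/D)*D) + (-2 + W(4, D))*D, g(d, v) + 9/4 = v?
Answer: -5725/48 ≈ -119.27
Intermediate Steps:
W(Y, J) = 2*J/3 + 2*Y/3 (W(Y, J) = 2*(Y + J)/3 = 2*(J + Y)/3 = 2*J/3 + 2*Y/3)
g(d, v) = -9/4 + v
j(D) = 8 + D² + D*(⅔ + 2*D/3) (j(D) = (D² + (8/D)*D) + (-2 + (2*D/3 + (⅔)*4))*D = (D² + 8) + (-2 + (2*D/3 + 8/3))*D = (8 + D²) + (-2 + (8/3 + 2*D/3))*D = (8 + D²) + (⅔ + 2*D/3)*D = (8 + D²) + D*(⅔ + 2*D/3) = 8 + D² + D*(⅔ + 2*D/3))
57 - j(g(8, -8)) = 57 - (8 + 2*(-9/4 - 8)/3 + 5*(-9/4 - 8)²/3) = 57 - (8 + (⅔)*(-41/4) + 5*(-41/4)²/3) = 57 - (8 - 41/6 + (5/3)*(1681/16)) = 57 - (8 - 41/6 + 8405/48) = 57 - 1*8461/48 = 57 - 8461/48 = -5725/48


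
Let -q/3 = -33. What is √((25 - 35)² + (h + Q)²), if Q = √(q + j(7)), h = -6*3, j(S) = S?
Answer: √(530 - 36*√106) ≈ 12.624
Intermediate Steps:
q = 99 (q = -3*(-33) = 99)
h = -18
Q = √106 (Q = √(99 + 7) = √106 ≈ 10.296)
√((25 - 35)² + (h + Q)²) = √((25 - 35)² + (-18 + √106)²) = √((-10)² + (-18 + √106)²) = √(100 + (-18 + √106)²)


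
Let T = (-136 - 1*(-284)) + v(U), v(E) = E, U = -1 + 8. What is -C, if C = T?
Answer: -155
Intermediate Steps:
U = 7
T = 155 (T = (-136 - 1*(-284)) + 7 = (-136 + 284) + 7 = 148 + 7 = 155)
C = 155
-C = -1*155 = -155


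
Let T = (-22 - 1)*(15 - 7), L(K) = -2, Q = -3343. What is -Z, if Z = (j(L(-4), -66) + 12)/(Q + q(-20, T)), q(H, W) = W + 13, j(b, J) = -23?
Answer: -11/3514 ≈ -0.0031303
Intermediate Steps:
T = -184 (T = -23*8 = -184)
q(H, W) = 13 + W
Z = 11/3514 (Z = (-23 + 12)/(-3343 + (13 - 184)) = -11/(-3343 - 171) = -11/(-3514) = -11*(-1/3514) = 11/3514 ≈ 0.0031303)
-Z = -1*11/3514 = -11/3514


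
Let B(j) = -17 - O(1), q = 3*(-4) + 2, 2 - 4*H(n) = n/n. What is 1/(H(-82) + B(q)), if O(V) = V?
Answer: -4/71 ≈ -0.056338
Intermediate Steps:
H(n) = ¼ (H(n) = ½ - n/(4*n) = ½ - ¼*1 = ½ - ¼ = ¼)
q = -10 (q = -12 + 2 = -10)
B(j) = -18 (B(j) = -17 - 1*1 = -17 - 1 = -18)
1/(H(-82) + B(q)) = 1/(¼ - 18) = 1/(-71/4) = -4/71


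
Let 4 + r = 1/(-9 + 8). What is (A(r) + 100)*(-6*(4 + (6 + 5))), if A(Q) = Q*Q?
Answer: -11250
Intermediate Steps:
r = -5 (r = -4 + 1/(-9 + 8) = -4 + 1/(-1) = -4 - 1 = -5)
A(Q) = Q²
(A(r) + 100)*(-6*(4 + (6 + 5))) = ((-5)² + 100)*(-6*(4 + (6 + 5))) = (25 + 100)*(-6*(4 + 11)) = 125*(-6*15) = 125*(-90) = -11250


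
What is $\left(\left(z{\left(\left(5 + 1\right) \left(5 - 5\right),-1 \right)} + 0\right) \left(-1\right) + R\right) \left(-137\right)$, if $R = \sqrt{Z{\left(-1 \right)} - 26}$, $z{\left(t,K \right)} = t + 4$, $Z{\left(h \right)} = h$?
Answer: $548 - 411 i \sqrt{3} \approx 548.0 - 711.87 i$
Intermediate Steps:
$z{\left(t,K \right)} = 4 + t$
$R = 3 i \sqrt{3}$ ($R = \sqrt{-1 - 26} = \sqrt{-27} = 3 i \sqrt{3} \approx 5.1962 i$)
$\left(\left(z{\left(\left(5 + 1\right) \left(5 - 5\right),-1 \right)} + 0\right) \left(-1\right) + R\right) \left(-137\right) = \left(\left(\left(4 + \left(5 + 1\right) \left(5 - 5\right)\right) + 0\right) \left(-1\right) + 3 i \sqrt{3}\right) \left(-137\right) = \left(\left(\left(4 + 6 \cdot 0\right) + 0\right) \left(-1\right) + 3 i \sqrt{3}\right) \left(-137\right) = \left(\left(\left(4 + 0\right) + 0\right) \left(-1\right) + 3 i \sqrt{3}\right) \left(-137\right) = \left(\left(4 + 0\right) \left(-1\right) + 3 i \sqrt{3}\right) \left(-137\right) = \left(4 \left(-1\right) + 3 i \sqrt{3}\right) \left(-137\right) = \left(-4 + 3 i \sqrt{3}\right) \left(-137\right) = 548 - 411 i \sqrt{3}$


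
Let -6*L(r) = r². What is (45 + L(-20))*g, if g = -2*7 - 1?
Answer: 325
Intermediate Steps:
L(r) = -r²/6
g = -15 (g = -14 - 1 = -15)
(45 + L(-20))*g = (45 - ⅙*(-20)²)*(-15) = (45 - ⅙*400)*(-15) = (45 - 200/3)*(-15) = -65/3*(-15) = 325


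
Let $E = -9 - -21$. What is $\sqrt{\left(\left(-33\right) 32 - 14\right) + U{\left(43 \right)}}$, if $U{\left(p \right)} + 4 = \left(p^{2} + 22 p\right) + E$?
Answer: $\sqrt{1733} \approx 41.629$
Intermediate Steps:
$E = 12$ ($E = -9 + 21 = 12$)
$U{\left(p \right)} = 8 + p^{2} + 22 p$ ($U{\left(p \right)} = -4 + \left(\left(p^{2} + 22 p\right) + 12\right) = -4 + \left(12 + p^{2} + 22 p\right) = 8 + p^{2} + 22 p$)
$\sqrt{\left(\left(-33\right) 32 - 14\right) + U{\left(43 \right)}} = \sqrt{\left(\left(-33\right) 32 - 14\right) + \left(8 + 43^{2} + 22 \cdot 43\right)} = \sqrt{\left(-1056 - 14\right) + \left(8 + 1849 + 946\right)} = \sqrt{-1070 + 2803} = \sqrt{1733}$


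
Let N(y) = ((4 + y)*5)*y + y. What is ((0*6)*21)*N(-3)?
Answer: 0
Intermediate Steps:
N(y) = y + y*(20 + 5*y) (N(y) = (20 + 5*y)*y + y = y*(20 + 5*y) + y = y + y*(20 + 5*y))
((0*6)*21)*N(-3) = ((0*6)*21)*(-3*(21 + 5*(-3))) = (0*21)*(-3*(21 - 15)) = 0*(-3*6) = 0*(-18) = 0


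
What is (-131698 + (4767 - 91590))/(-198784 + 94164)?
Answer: 218521/104620 ≈ 2.0887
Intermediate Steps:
(-131698 + (4767 - 91590))/(-198784 + 94164) = (-131698 - 86823)/(-104620) = -218521*(-1/104620) = 218521/104620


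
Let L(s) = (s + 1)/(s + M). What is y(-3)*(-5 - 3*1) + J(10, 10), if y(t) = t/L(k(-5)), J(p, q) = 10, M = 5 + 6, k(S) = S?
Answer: -26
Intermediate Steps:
M = 11
L(s) = (1 + s)/(11 + s) (L(s) = (s + 1)/(s + 11) = (1 + s)/(11 + s))
y(t) = -3*t/2 (y(t) = t/(((1 - 5)/(11 - 5))) = t/((-4/6)) = t/(((⅙)*(-4))) = t/(-⅔) = t*(-3/2) = -3*t/2)
y(-3)*(-5 - 3*1) + J(10, 10) = (-3/2*(-3))*(-5 - 3*1) + 10 = 9*(-5 - 3)/2 + 10 = (9/2)*(-8) + 10 = -36 + 10 = -26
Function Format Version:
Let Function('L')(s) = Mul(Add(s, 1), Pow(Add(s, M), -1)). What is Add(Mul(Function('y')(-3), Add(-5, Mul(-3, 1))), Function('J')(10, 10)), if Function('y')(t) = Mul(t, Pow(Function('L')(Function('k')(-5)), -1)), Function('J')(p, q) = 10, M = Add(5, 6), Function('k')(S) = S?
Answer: -26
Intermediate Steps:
M = 11
Function('L')(s) = Mul(Pow(Add(11, s), -1), Add(1, s)) (Function('L')(s) = Mul(Add(s, 1), Pow(Add(s, 11), -1)) = Mul(Add(1, s), Pow(Add(11, s), -1)) = Mul(Pow(Add(11, s), -1), Add(1, s)))
Function('y')(t) = Mul(Rational(-3, 2), t) (Function('y')(t) = Mul(t, Pow(Mul(Pow(Add(11, -5), -1), Add(1, -5)), -1)) = Mul(t, Pow(Mul(Pow(6, -1), -4), -1)) = Mul(t, Pow(Mul(Rational(1, 6), -4), -1)) = Mul(t, Pow(Rational(-2, 3), -1)) = Mul(t, Rational(-3, 2)) = Mul(Rational(-3, 2), t))
Add(Mul(Function('y')(-3), Add(-5, Mul(-3, 1))), Function('J')(10, 10)) = Add(Mul(Mul(Rational(-3, 2), -3), Add(-5, Mul(-3, 1))), 10) = Add(Mul(Rational(9, 2), Add(-5, -3)), 10) = Add(Mul(Rational(9, 2), -8), 10) = Add(-36, 10) = -26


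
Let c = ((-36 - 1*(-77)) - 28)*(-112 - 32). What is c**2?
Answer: 3504384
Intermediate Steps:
c = -1872 (c = ((-36 + 77) - 28)*(-144) = (41 - 28)*(-144) = 13*(-144) = -1872)
c**2 = (-1872)**2 = 3504384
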